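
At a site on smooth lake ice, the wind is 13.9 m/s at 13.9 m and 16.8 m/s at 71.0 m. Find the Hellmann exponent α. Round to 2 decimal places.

α ≈ 0.12

Power law: V₂/V₁ = (z₂/z₁)^α ⇒ α = ln(V₂/V₁) / ln(z₂/z₁)
α = ln(16.8/13.9) / ln(71.0/13.9) = ln(1.2086) / ln(5.1079)
  = 0.18949 / 1.63079 = 0.11620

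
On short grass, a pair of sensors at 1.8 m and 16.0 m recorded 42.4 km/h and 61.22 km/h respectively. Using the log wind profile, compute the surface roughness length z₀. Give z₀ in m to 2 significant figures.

Log law: V(z) ∝ ln(z/z₀). With r = V₁/V₂ = 42.4/61.22 = 0.69258,
r · ln(z₂/z₀) = ln(z₁/z₀) ⇒ ln z₀ = (ln z₁ − r·ln z₂)/(1 − r)
ln z₀ = (0.58779 − 0.69258×2.77259) / 0.30742 = -4.3344
z₀ = exp(-4.3344) = 0.01311 m

z₀ ≈ 0.013 m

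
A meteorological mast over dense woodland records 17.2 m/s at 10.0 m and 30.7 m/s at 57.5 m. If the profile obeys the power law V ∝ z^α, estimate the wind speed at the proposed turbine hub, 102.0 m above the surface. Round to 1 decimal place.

First find α: α = ln(V₂/V₁)/ln(z₂/z₁) = ln(30.7/17.2)/ln(57.5/10.0) = 0.57935/1.74920 = 0.3312
Extrapolate from 57.5 m to 102.0 m: V₃ = 30.7 × (102.0/57.5)^0.3312 = 30.7 × 1.2091 = 37.1182 m/s

37.1 m/s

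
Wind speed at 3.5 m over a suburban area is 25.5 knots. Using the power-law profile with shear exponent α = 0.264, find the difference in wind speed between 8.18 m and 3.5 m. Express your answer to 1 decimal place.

6.4 knots

Power law: V₂ = V₁ · (z₂/z₁)^α = 25.5 × (2.3371)^0.264 = 31.9061 knots
ΔV = 31.9061 − 25.5 = 6.4061 knots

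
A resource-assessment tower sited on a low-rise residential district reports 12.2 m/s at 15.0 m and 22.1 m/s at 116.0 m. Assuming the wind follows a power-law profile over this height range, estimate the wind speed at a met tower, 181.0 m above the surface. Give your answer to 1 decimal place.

25.1 m/s

First find α: α = ln(V₂/V₁)/ln(z₂/z₁) = ln(22.1/12.2)/ln(116.0/15.0) = 0.59414/2.04554 = 0.2905
Extrapolate from 116.0 m to 181.0 m: V₃ = 22.1 × (181.0/116.0)^0.2905 = 22.1 × 1.1379 = 25.1486 m/s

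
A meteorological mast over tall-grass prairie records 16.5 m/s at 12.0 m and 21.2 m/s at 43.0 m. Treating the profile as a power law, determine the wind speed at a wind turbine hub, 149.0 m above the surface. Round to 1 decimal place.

First find α: α = ln(V₂/V₁)/ln(z₂/z₁) = ln(21.2/16.5)/ln(43.0/12.0) = 0.25064/1.27629 = 0.1964
Extrapolate from 43.0 m to 149.0 m: V₃ = 21.2 × (149.0/43.0)^0.1964 = 21.2 × 1.2764 = 27.0599 m/s

27.1 m/s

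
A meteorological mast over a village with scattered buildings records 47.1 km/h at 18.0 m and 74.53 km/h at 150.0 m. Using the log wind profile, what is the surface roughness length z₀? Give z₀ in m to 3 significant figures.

Log law: V(z) ∝ ln(z/z₀). With r = V₁/V₂ = 47.1/74.53 = 0.63196,
r · ln(z₂/z₀) = ln(z₁/z₀) ⇒ ln z₀ = (ln z₁ − r·ln z₂)/(1 − r)
ln z₀ = (2.89037 − 0.63196×5.01064) / 0.36804 = -0.7503
z₀ = exp(-0.7503) = 0.4722 m

z₀ ≈ 0.472 m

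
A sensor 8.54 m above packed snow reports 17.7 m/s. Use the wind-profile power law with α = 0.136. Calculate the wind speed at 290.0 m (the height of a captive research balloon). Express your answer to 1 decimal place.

Power-law profile: V₂ = V₁ · (z₂/z₁)^α
V₂ = 17.7 × (290.0/8.54)^0.136 = 17.7 × (33.9578)^0.136
    = 17.7 × 1.6151 = 28.5878 m/s

28.6 m/s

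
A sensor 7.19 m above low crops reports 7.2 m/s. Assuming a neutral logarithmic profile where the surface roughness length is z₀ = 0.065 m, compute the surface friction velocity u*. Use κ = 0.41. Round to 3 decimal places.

u* ≈ 0.627 m/s

Log law: V(z) = (u*/κ) · ln(z/z₀) ⇒ u* = κ · V / ln(z/z₀)
u* = 0.41 × 7.2 / ln(7.19/0.065) = 0.41 × 7.2 / 4.7061
   = 2.9520 / 4.7061 = 0.6273 m/s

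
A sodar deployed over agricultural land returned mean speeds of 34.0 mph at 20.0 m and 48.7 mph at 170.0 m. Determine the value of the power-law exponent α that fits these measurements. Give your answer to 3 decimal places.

α ≈ 0.168

Power law: V₂/V₁ = (z₂/z₁)^α ⇒ α = ln(V₂/V₁) / ln(z₂/z₁)
α = ln(48.7/34.0) / ln(170.0/20.0) = ln(1.4324) / ln(8.5000)
  = 0.35932 / 2.14007 = 0.16790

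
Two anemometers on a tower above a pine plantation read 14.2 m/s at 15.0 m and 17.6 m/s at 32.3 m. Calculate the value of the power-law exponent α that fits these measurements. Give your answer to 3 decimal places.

α ≈ 0.280

Power law: V₂/V₁ = (z₂/z₁)^α ⇒ α = ln(V₂/V₁) / ln(z₂/z₁)
α = ln(17.6/14.2) / ln(32.3/15.0) = ln(1.2394) / ln(2.1533)
  = 0.21466 / 0.76702 = 0.27986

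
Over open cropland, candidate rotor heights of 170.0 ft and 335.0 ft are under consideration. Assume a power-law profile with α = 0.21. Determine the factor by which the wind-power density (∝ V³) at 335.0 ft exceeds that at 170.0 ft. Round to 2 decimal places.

1.53

Speed ratio: V_B/V_A = (z_B/z_A)^α = (335.0/170.0)^0.21 = (1.9706)^0.21 = 1.15310
Power-density ratio: P_B/P_A = (V_B/V_A)³ = (1.15310)³ = 1.53319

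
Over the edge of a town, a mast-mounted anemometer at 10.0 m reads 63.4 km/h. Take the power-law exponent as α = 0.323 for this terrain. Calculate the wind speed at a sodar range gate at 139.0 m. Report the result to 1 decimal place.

Power-law profile: V₂ = V₁ · (z₂/z₁)^α
V₂ = 63.4 × (139.0/10.0)^0.323 = 63.4 × (13.9000)^0.323
    = 63.4 × 2.3399 = 148.3485 km/h

148.3 km/h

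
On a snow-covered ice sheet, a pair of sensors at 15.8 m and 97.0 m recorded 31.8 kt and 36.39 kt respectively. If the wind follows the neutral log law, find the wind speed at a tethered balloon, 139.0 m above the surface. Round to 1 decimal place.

37.3 kt

Log law: V ∝ ln(z/z₀). From the pair, with r = V₁/V₂ = 0.87387,
ln z₀ = (ln z₁ − r·ln z₂)/(1 − r) = (2.7600 − 0.87387×4.5747)/0.12613 = -9.8124 → z₀ = 0.00005477 m
V₃ = V₁ · ln(z₃/z₀)/ln(z₁/z₀) = 31.8 × 14.7469/12.5724 = 37.3000 kt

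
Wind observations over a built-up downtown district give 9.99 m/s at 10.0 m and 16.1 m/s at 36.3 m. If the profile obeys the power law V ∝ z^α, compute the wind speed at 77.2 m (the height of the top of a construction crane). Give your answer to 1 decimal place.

21.3 m/s

First find α: α = ln(V₂/V₁)/ln(z₂/z₁) = ln(16.1/9.99)/ln(36.3/10.0) = 0.47723/1.28923 = 0.3702
Extrapolate from 36.3 m to 77.2 m: V₃ = 16.1 × (77.2/36.3)^0.3702 = 16.1 × 1.3222 = 21.2880 m/s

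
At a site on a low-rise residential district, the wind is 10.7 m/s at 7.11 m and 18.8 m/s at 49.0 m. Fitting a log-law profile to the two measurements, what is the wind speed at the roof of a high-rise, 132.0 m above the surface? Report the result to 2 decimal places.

22.96 m/s

Log law: V ∝ ln(z/z₀). From the pair, with r = V₁/V₂ = 0.56915,
ln z₀ = (ln z₁ − r·ln z₂)/(1 − r) = (1.9615 − 0.56915×3.8918)/0.43085 = -0.5884 → z₀ = 0.5552 m
V₃ = V₁ · ln(z₃/z₀)/ln(z₁/z₀) = 10.7 × 5.4712/2.5499 = 22.9584 m/s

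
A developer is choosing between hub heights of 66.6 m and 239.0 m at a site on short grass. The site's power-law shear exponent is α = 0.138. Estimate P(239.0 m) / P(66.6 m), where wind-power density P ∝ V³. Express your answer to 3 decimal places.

Speed ratio: V_B/V_A = (z_B/z_A)^α = (239.0/66.6)^0.138 = (3.5886)^0.138 = 1.19283
Power-density ratio: P_B/P_A = (V_B/V_A)³ = (1.19283)³ = 1.69722

1.697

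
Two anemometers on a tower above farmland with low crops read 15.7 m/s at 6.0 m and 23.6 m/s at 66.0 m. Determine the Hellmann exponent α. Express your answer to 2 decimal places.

α ≈ 0.17

Power law: V₂/V₁ = (z₂/z₁)^α ⇒ α = ln(V₂/V₁) / ln(z₂/z₁)
α = ln(23.6/15.7) / ln(66.0/6.0) = ln(1.5032) / ln(11.0000)
  = 0.40759 / 2.39790 = 0.16998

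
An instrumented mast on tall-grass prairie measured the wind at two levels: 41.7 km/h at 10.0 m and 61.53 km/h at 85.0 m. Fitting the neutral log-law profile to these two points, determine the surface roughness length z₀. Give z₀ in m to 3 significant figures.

z₀ ≈ 0.111 m

Log law: V(z) ∝ ln(z/z₀). With r = V₁/V₂ = 41.7/61.53 = 0.67772,
r · ln(z₂/z₀) = ln(z₁/z₀) ⇒ ln z₀ = (ln z₁ − r·ln z₂)/(1 − r)
ln z₀ = (2.30259 − 0.67772×4.44265) / 0.32228 = -2.1977
z₀ = exp(-2.1977) = 0.1111 m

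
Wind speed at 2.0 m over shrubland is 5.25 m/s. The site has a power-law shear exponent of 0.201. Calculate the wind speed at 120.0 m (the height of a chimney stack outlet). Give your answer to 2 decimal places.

Power-law profile: V₂ = V₁ · (z₂/z₁)^α
V₂ = 5.25 × (120.0/2.0)^0.201 = 5.25 × (60.0000)^0.201
    = 5.25 × 2.2772 = 11.9555 m/s

11.96 m/s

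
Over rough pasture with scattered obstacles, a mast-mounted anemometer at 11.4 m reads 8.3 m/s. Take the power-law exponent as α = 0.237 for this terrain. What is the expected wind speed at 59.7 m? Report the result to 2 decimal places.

12.29 m/s

Power-law profile: V₂ = V₁ · (z₂/z₁)^α
V₂ = 8.3 × (59.7/11.4)^0.237 = 8.3 × (5.2368)^0.237
    = 8.3 × 1.4805 = 12.2885 m/s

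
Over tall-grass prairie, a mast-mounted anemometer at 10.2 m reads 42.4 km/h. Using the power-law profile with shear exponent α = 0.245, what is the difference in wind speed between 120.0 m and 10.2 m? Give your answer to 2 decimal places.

Power law: V₂ = V₁ · (z₂/z₁)^α = 42.4 × (11.7647)^0.245 = 77.5636 km/h
ΔV = 77.5636 − 42.4 = 35.1636 km/h

35.16 km/h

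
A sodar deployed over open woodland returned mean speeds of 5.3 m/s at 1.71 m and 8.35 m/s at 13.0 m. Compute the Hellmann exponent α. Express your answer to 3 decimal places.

α ≈ 0.224

Power law: V₂/V₁ = (z₂/z₁)^α ⇒ α = ln(V₂/V₁) / ln(z₂/z₁)
α = ln(8.35/5.3) / ln(13.0/1.71) = ln(1.5755) / ln(7.6023)
  = 0.45455 / 2.02846 = 0.22409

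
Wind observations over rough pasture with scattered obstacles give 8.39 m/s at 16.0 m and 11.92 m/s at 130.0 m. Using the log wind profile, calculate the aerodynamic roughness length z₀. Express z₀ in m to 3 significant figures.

z₀ ≈ 0.110 m

Log law: V(z) ∝ ln(z/z₀). With r = V₁/V₂ = 8.39/11.92 = 0.70386,
r · ln(z₂/z₀) = ln(z₁/z₀) ⇒ ln z₀ = (ln z₁ − r·ln z₂)/(1 − r)
ln z₀ = (2.77259 − 0.70386×4.86753) / 0.29614 = -2.2066
z₀ = exp(-2.2066) = 0.1101 m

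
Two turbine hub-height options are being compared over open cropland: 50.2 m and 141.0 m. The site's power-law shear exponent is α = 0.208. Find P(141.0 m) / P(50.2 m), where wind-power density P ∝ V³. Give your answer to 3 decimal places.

1.905

Speed ratio: V_B/V_A = (z_B/z_A)^α = (141.0/50.2)^0.208 = (2.8088)^0.208 = 1.23963
Power-density ratio: P_B/P_A = (V_B/V_A)³ = (1.23963)³ = 1.90491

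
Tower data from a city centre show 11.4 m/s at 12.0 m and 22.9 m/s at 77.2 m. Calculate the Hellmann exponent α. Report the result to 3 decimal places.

Power law: V₂/V₁ = (z₂/z₁)^α ⇒ α = ln(V₂/V₁) / ln(z₂/z₁)
α = ln(22.9/11.4) / ln(77.2/12.0) = ln(2.0088) / ln(6.4333)
  = 0.69752 / 1.86149 = 0.37471

α ≈ 0.375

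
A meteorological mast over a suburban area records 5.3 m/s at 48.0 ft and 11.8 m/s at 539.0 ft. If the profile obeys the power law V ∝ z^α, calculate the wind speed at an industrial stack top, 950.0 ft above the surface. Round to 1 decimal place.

First find α: α = ln(V₂/V₁)/ln(z₂/z₁) = ln(11.8/5.3)/ln(539.0/48.0) = 0.80039/2.41851 = 0.3309
Extrapolate from 539.0 ft to 950.0 ft: V₃ = 11.8 × (950.0/539.0)^0.3309 = 11.8 × 1.2063 = 14.2344 m/s

14.2 m/s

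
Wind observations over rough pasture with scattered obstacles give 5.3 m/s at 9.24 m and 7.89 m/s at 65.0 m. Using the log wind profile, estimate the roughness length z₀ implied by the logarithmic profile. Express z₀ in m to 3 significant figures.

Log law: V(z) ∝ ln(z/z₀). With r = V₁/V₂ = 5.3/7.89 = 0.67174,
r · ln(z₂/z₀) = ln(z₁/z₀) ⇒ ln z₀ = (ln z₁ − r·ln z₂)/(1 − r)
ln z₀ = (2.22354 − 0.67174×4.17439) / 0.32826 = -1.7685
z₀ = exp(-1.7685) = 0.1706 m

z₀ ≈ 0.171 m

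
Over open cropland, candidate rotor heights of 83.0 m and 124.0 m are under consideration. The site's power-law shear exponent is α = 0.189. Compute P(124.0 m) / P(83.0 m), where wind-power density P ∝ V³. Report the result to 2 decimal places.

Speed ratio: V_B/V_A = (z_B/z_A)^α = (124.0/83.0)^0.189 = (1.4940)^0.189 = 1.07882
Power-density ratio: P_B/P_A = (V_B/V_A)³ = (1.07882)³ = 1.25560

1.26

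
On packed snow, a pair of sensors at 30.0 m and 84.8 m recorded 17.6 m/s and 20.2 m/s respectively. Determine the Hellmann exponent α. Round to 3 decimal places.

α ≈ 0.133

Power law: V₂/V₁ = (z₂/z₁)^α ⇒ α = ln(V₂/V₁) / ln(z₂/z₁)
α = ln(20.2/17.6) / ln(84.8/30.0) = ln(1.1477) / ln(2.8267)
  = 0.13778 / 1.03910 = 0.13260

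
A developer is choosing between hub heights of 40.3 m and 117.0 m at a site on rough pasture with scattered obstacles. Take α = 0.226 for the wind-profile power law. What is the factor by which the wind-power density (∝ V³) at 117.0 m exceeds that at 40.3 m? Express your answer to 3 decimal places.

2.060

Speed ratio: V_B/V_A = (z_B/z_A)^α = (117.0/40.3)^0.226 = (2.9032)^0.226 = 1.27236
Power-density ratio: P_B/P_A = (V_B/V_A)³ = (1.27236)³ = 2.05984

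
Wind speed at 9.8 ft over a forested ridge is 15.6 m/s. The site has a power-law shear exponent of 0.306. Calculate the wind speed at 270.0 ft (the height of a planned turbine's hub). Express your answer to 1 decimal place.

Power-law profile: V₂ = V₁ · (z₂/z₁)^α
V₂ = 15.6 × (270.0/9.8)^0.306 = 15.6 × (27.5510)^0.306
    = 15.6 × 2.7586 = 43.0335 m/s

43.0 m/s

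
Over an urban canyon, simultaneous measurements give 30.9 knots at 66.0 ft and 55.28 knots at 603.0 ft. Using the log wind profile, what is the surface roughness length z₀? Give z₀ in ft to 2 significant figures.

Log law: V(z) ∝ ln(z/z₀). With r = V₁/V₂ = 30.9/55.28 = 0.55897,
r · ln(z₂/z₀) = ln(z₁/z₀) ⇒ ln z₀ = (ln z₁ − r·ln z₂)/(1 − r)
ln z₀ = (4.18965 − 0.55897×6.40192) / 0.44103 = 1.3858
z₀ = exp(1.3858) = 3.998 ft

z₀ ≈ 4.0 ft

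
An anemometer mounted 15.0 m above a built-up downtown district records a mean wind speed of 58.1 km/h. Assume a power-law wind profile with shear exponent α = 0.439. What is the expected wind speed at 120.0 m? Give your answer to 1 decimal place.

144.8 km/h

Power-law profile: V₂ = V₁ · (z₂/z₁)^α
V₂ = 58.1 × (120.0/15.0)^0.439 = 58.1 × (8.0000)^0.439
    = 58.1 × 2.4915 = 144.7547 km/h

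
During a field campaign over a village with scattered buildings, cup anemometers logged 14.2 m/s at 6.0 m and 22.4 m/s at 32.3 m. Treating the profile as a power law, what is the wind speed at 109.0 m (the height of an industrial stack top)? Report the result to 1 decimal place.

31.1 m/s

First find α: α = ln(V₂/V₁)/ln(z₂/z₁) = ln(22.4/14.2)/ln(32.3/6.0) = 0.45582/1.68331 = 0.2708
Extrapolate from 32.3 m to 109.0 m: V₃ = 22.4 × (109.0/32.3)^0.2708 = 22.4 × 1.3901 = 31.1376 m/s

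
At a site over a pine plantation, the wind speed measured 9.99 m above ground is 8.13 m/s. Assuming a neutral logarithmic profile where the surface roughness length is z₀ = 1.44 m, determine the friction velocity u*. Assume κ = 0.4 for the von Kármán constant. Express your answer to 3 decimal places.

Log law: V(z) = (u*/κ) · ln(z/z₀) ⇒ u* = κ · V / ln(z/z₀)
u* = 0.4 × 8.13 / ln(9.99/1.44) = 0.4 × 8.13 / 1.9369
   = 3.2520 / 1.9369 = 1.6789 m/s

u* ≈ 1.679 m/s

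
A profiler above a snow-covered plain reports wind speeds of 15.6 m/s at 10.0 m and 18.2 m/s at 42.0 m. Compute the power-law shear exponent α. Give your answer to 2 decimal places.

Power law: V₂/V₁ = (z₂/z₁)^α ⇒ α = ln(V₂/V₁) / ln(z₂/z₁)
α = ln(18.2/15.6) / ln(42.0/10.0) = ln(1.1667) / ln(4.2000)
  = 0.15415 / 1.43508 = 0.10742

α ≈ 0.11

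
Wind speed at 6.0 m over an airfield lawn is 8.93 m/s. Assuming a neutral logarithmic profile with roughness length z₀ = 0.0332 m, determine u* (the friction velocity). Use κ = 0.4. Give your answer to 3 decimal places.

u* ≈ 0.687 m/s

Log law: V(z) = (u*/κ) · ln(z/z₀) ⇒ u* = κ · V / ln(z/z₀)
u* = 0.4 × 8.93 / ln(6.0/0.0332) = 0.4 × 8.93 / 5.1970
   = 3.5720 / 5.1970 = 0.6873 m/s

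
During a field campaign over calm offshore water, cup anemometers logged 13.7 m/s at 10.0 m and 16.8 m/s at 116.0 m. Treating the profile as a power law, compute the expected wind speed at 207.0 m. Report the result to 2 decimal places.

17.63 m/s

First find α: α = ln(V₂/V₁)/ln(z₂/z₁) = ln(16.8/13.7)/ln(116.0/10.0) = 0.20398/2.45101 = 0.0832
Extrapolate from 116.0 m to 207.0 m: V₃ = 16.8 × (207.0/116.0)^0.0832 = 16.8 × 1.0494 = 17.6295 m/s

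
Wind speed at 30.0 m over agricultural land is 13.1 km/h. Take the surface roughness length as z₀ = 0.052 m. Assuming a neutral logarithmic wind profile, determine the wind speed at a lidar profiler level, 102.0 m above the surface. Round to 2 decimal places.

Log law: V(z) ∝ ln(z/z₀), so V₂/V₁ = ln(z₂/z₀) / ln(z₁/z₀).
ln(102.0/0.052) = 7.5815, ln(30.0/0.052) = 6.3577
V₂ = 13.1 × 7.5815/6.3577 = 13.1 × 1.1925 = 15.6216 km/h

15.62 km/h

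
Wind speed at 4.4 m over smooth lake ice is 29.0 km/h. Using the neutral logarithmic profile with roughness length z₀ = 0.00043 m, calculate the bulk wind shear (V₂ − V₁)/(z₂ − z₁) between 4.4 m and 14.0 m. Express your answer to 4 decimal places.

0.3787 km/h/m

Log law: V₂ = V₁ · ln(z₂/z₀)/ln(z₁/z₀) = 29.0 × 10.3908/9.2333 = 32.6353 km/h
ΔV/Δz = (32.6353 − 29.0)/(14.0 − 4.4) = 3.6353/9.6000 = 0.37868 km/h/m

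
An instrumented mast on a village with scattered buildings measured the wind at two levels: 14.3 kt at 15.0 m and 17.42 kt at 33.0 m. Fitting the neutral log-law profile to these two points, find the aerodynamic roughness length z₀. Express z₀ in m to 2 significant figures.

z₀ ≈ 0.40 m

Log law: V(z) ∝ ln(z/z₀). With r = V₁/V₂ = 14.3/17.42 = 0.82090,
r · ln(z₂/z₀) = ln(z₁/z₀) ⇒ ln z₀ = (ln z₁ − r·ln z₂)/(1 − r)
ln z₀ = (2.70805 − 0.82090×3.49651) / 0.17910 = -0.9057
z₀ = exp(-0.9057) = 0.4043 m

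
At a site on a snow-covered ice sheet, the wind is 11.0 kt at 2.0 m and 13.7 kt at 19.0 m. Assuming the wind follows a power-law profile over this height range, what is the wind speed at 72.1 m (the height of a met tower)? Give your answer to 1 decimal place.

15.6 kt

First find α: α = ln(V₂/V₁)/ln(z₂/z₁) = ln(13.7/11.0)/ln(19.0/2.0) = 0.21950/2.25129 = 0.0975
Extrapolate from 19.0 m to 72.1 m: V₃ = 13.7 × (72.1/19.0)^0.0975 = 13.7 × 1.1389 = 15.6024 kt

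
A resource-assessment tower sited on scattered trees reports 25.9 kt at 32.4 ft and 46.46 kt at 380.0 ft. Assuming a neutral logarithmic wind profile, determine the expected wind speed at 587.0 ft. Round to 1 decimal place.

Log law: V ∝ ln(z/z₀). From the pair, with r = V₁/V₂ = 0.55747,
ln z₀ = (ln z₁ − r·ln z₂)/(1 − r) = (3.4782 − 0.55747×5.9402)/0.44253 = 0.3767 → z₀ = 1.457 ft
V₃ = V₁ · ln(z₃/z₀)/ln(z₁/z₀) = 25.9 × 5.9983/3.1015 = 50.0914 kt

50.1 kt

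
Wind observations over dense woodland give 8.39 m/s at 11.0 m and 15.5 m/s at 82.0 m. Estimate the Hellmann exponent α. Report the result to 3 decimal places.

Power law: V₂/V₁ = (z₂/z₁)^α ⇒ α = ln(V₂/V₁) / ln(z₂/z₁)
α = ln(15.5/8.39) / ln(82.0/11.0) = ln(1.8474) / ln(7.4545)
  = 0.61380 / 2.00882 = 0.30555

α ≈ 0.306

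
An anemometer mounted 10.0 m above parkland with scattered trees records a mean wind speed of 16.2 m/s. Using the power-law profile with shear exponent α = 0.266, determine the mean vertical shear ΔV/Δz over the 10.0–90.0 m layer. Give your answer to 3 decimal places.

0.161 m/s/m

Power law: V₂ = V₁ · (z₂/z₁)^α = 16.2 × (9.0000)^0.266 = 29.0632 m/s
ΔV/Δz = (29.0632 − 16.2)/(90.0 − 10.0) = 12.8632/80.0000 = 0.16079 m/s/m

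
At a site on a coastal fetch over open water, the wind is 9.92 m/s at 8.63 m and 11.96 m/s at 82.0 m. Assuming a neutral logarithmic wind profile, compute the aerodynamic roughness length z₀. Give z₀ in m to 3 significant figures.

z₀ ≈ 0.000152 m

Log law: V(z) ∝ ln(z/z₀). With r = V₁/V₂ = 9.92/11.96 = 0.82943,
r · ln(z₂/z₀) = ln(z₁/z₀) ⇒ ln z₀ = (ln z₁ − r·ln z₂)/(1 − r)
ln z₀ = (2.15524 − 0.82943×4.40672) / 0.17057 = -8.7931
z₀ = exp(-8.7931) = 0.0001518 m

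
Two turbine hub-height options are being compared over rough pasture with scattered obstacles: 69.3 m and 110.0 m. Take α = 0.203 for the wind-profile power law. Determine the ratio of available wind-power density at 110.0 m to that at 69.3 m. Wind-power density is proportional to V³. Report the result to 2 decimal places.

1.32

Speed ratio: V_B/V_A = (z_B/z_A)^α = (110.0/69.3)^0.203 = (1.5873)^0.203 = 1.09833
Power-density ratio: P_B/P_A = (V_B/V_A)³ = (1.09833)³ = 1.32496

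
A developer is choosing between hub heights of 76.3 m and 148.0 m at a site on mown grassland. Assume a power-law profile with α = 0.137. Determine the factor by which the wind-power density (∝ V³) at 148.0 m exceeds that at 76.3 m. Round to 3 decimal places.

1.313

Speed ratio: V_B/V_A = (z_B/z_A)^α = (148.0/76.3)^0.137 = (1.9397)^0.137 = 1.09501
Power-density ratio: P_B/P_A = (V_B/V_A)³ = (1.09501)³ = 1.31299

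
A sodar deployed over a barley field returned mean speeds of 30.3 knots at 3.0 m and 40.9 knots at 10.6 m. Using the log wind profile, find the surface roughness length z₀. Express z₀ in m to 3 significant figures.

z₀ ≈ 0.0813 m

Log law: V(z) ∝ ln(z/z₀). With r = V₁/V₂ = 30.3/40.9 = 0.74083,
r · ln(z₂/z₀) = ln(z₁/z₀) ⇒ ln z₀ = (ln z₁ − r·ln z₂)/(1 − r)
ln z₀ = (1.09861 − 0.74083×2.36085) / 0.25917 = -2.5095
z₀ = exp(-2.5095) = 0.08131 m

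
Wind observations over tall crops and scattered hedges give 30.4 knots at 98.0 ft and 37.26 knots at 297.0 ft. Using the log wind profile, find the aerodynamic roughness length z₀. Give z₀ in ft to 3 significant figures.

z₀ ≈ 0.720 ft

Log law: V(z) ∝ ln(z/z₀). With r = V₁/V₂ = 30.4/37.26 = 0.81589,
r · ln(z₂/z₀) = ln(z₁/z₀) ⇒ ln z₀ = (ln z₁ − r·ln z₂)/(1 − r)
ln z₀ = (4.58497 − 0.81589×5.69373) / 0.18411 = -0.3285
z₀ = exp(-0.3285) = 0.7200 ft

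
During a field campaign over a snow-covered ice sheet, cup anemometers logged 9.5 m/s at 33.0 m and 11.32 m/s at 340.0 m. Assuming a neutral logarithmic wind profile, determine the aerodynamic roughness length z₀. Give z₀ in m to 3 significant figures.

Log law: V(z) ∝ ln(z/z₀). With r = V₁/V₂ = 9.5/11.32 = 0.83922,
r · ln(z₂/z₀) = ln(z₁/z₀) ⇒ ln z₀ = (ln z₁ − r·ln z₂)/(1 − r)
ln z₀ = (3.49651 − 0.83922×5.82895) / 0.16078 = -8.6783
z₀ = exp(-8.6783) = 0.0001702 m

z₀ ≈ 0.000170 m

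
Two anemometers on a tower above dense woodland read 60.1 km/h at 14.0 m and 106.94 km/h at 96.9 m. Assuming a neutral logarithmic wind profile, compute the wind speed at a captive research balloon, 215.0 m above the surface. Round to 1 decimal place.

Log law: V ∝ ln(z/z₀). From the pair, with r = V₁/V₂ = 0.56200,
ln z₀ = (ln z₁ − r·ln z₂)/(1 − r) = (2.6391 − 0.56200×4.5737)/0.43800 = 0.1568 → z₀ = 1.170 m
V₃ = V₁ · ln(z₃/z₀)/ln(z₁/z₀) = 60.1 × 5.2139/2.4823 = 126.2355 km/h

126.2 km/h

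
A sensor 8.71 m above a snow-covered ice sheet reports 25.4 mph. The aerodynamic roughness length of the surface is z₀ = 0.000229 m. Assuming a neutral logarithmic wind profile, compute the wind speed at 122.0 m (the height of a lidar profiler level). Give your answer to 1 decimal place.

31.8 mph

Log law: V(z) ∝ ln(z/z₀), so V₂/V₁ = ln(z₂/z₀) / ln(z₁/z₀).
ln(122.0/0.000229) = 13.1858, ln(8.71/0.000229) = 10.5463
V₂ = 25.4 × 13.1858/10.5463 = 25.4 × 1.2503 = 31.7572 mph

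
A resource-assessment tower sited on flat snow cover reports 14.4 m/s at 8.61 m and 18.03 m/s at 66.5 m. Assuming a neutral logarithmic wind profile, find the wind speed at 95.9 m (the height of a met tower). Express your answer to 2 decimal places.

Log law: V ∝ ln(z/z₀). From the pair, with r = V₁/V₂ = 0.79867,
ln z₀ = (ln z₁ − r·ln z₂)/(1 − r) = (2.1529 − 0.79867×4.1972)/0.20133 = -5.9566 → z₀ = 0.002589 m
V₃ = V₁ · ln(z₃/z₀)/ln(z₁/z₀) = 14.4 × 10.5199/8.1095 = 18.6801 m/s

18.68 m/s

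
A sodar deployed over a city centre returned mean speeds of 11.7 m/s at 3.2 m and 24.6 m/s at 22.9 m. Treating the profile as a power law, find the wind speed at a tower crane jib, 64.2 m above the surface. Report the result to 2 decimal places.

36.31 m/s

First find α: α = ln(V₂/V₁)/ln(z₂/z₁) = ln(24.6/11.7)/ln(22.9/3.2) = 0.74316/1.96799 = 0.3776
Extrapolate from 22.9 m to 64.2 m: V₃ = 24.6 × (64.2/22.9)^0.3776 = 24.6 × 1.4759 = 36.3075 m/s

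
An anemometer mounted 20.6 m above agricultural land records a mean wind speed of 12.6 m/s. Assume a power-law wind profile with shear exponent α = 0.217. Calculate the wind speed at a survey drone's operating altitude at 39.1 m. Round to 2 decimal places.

14.48 m/s

Power-law profile: V₂ = V₁ · (z₂/z₁)^α
V₂ = 12.6 × (39.1/20.6)^0.217 = 12.6 × (1.8981)^0.217
    = 12.6 × 1.1492 = 14.4798 m/s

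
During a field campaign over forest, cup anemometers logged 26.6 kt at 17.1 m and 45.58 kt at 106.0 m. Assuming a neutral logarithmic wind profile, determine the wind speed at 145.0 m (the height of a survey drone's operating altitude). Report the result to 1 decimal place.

48.8 kt

Log law: V ∝ ln(z/z₀). From the pair, with r = V₁/V₂ = 0.58359,
ln z₀ = (ln z₁ − r·ln z₂)/(1 − r) = (2.8391 − 0.58359×4.6634)/0.41641 = 0.2823 → z₀ = 1.326 m
V₃ = V₁ · ln(z₃/z₀)/ln(z₁/z₀) = 26.6 × 4.6945/2.5568 = 48.8394 kt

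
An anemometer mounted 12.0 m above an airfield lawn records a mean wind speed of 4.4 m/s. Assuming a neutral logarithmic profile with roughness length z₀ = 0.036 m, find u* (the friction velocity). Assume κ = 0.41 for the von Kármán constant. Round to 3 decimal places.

Log law: V(z) = (u*/κ) · ln(z/z₀) ⇒ u* = κ · V / ln(z/z₀)
u* = 0.41 × 4.4 / ln(12.0/0.036) = 0.41 × 4.4 / 5.8091
   = 1.8040 / 5.8091 = 0.3105 m/s

u* ≈ 0.311 m/s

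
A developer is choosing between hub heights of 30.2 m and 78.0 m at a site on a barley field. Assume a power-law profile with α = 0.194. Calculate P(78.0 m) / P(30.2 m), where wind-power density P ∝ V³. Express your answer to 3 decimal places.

Speed ratio: V_B/V_A = (z_B/z_A)^α = (78.0/30.2)^0.194 = (2.5828)^0.194 = 1.20211
Power-density ratio: P_B/P_A = (V_B/V_A)³ = (1.20211)³ = 1.73714

1.737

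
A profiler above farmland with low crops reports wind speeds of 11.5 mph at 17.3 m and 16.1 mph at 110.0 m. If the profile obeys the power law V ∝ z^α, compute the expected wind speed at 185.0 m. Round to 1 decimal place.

First find α: α = ln(V₂/V₁)/ln(z₂/z₁) = ln(16.1/11.5)/ln(110.0/17.3) = 0.33647/1.84977 = 0.1819
Extrapolate from 110.0 m to 185.0 m: V₃ = 16.1 × (185.0/110.0)^0.1819 = 16.1 × 1.0992 = 17.6968 mph

17.7 mph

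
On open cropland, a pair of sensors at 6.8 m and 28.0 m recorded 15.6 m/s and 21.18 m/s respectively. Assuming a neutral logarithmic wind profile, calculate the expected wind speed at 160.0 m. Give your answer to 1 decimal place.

Log law: V ∝ ln(z/z₀). From the pair, with r = V₁/V₂ = 0.73654,
ln z₀ = (ln z₁ − r·ln z₂)/(1 − r) = (1.9169 − 0.73654×3.3322)/0.26346 = -2.0398 → z₀ = 0.1301 m
V₃ = V₁ · ln(z₃/z₀)/ln(z₁/z₀) = 15.6 × 7.1150/3.9567 = 28.0520 m/s

28.1 m/s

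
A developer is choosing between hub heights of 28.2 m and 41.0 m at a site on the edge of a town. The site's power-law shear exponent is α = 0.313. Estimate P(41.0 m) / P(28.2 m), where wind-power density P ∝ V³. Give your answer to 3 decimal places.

Speed ratio: V_B/V_A = (z_B/z_A)^α = (41.0/28.2)^0.313 = (1.4539)^0.313 = 1.12428
Power-density ratio: P_B/P_A = (V_B/V_A)³ = (1.12428)³ = 1.42109

1.421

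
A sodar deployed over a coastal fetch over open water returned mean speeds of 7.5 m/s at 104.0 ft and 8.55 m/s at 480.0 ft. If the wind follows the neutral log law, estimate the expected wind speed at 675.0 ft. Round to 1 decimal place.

Log law: V ∝ ln(z/z₀). From the pair, with r = V₁/V₂ = 0.87719,
ln z₀ = (ln z₁ − r·ln z₂)/(1 − r) = (4.6444 − 0.87719×6.1738)/0.12281 = -6.2799 → z₀ = 0.001874 ft
V₃ = V₁ · ln(z₃/z₀)/ln(z₁/z₀) = 7.5 × 12.7946/10.9243 = 8.7841 m/s

8.8 m/s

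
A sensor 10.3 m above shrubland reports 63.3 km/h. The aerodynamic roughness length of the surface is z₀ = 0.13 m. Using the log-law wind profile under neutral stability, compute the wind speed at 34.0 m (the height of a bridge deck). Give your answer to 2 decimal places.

Log law: V(z) ∝ ln(z/z₀), so V₂/V₁ = ln(z₂/z₀) / ln(z₁/z₀).
ln(34.0/0.13) = 5.5666, ln(10.3/0.13) = 4.3724
V₂ = 63.3 × 5.5666/4.3724 = 63.3 × 1.2731 = 80.5890 km/h

80.59 km/h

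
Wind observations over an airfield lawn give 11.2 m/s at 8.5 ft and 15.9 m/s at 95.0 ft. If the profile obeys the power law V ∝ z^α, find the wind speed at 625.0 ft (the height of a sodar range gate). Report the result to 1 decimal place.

First find α: α = ln(V₂/V₁)/ln(z₂/z₁) = ln(15.9/11.2)/ln(95.0/8.5) = 0.35041/2.41381 = 0.1452
Extrapolate from 95.0 ft to 625.0 ft: V₃ = 15.9 × (625.0/95.0)^0.1452 = 15.9 × 1.3145 = 20.9010 m/s

20.9 m/s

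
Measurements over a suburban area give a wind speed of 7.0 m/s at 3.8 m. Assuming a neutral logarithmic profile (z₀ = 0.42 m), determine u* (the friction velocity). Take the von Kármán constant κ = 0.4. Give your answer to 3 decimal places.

u* ≈ 1.271 m/s

Log law: V(z) = (u*/κ) · ln(z/z₀) ⇒ u* = κ · V / ln(z/z₀)
u* = 0.4 × 7.0 / ln(3.8/0.42) = 0.4 × 7.0 / 2.2025
   = 2.8000 / 2.2025 = 1.2713 m/s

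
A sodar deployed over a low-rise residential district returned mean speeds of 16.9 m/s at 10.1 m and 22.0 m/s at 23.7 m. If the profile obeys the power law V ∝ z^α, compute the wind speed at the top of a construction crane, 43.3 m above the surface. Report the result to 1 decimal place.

First find α: α = ln(V₂/V₁)/ln(z₂/z₁) = ln(22.0/16.9)/ln(23.7/10.1) = 0.26373/0.85294 = 0.3092
Extrapolate from 23.7 m to 43.3 m: V₃ = 22.0 × (43.3/23.7)^0.3092 = 22.0 × 1.2048 = 26.5065 m/s

26.5 m/s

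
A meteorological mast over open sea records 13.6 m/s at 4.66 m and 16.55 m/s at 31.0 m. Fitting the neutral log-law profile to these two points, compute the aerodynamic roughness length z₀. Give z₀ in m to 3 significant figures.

Log law: V(z) ∝ ln(z/z₀). With r = V₁/V₂ = 13.6/16.55 = 0.82175,
r · ln(z₂/z₀) = ln(z₁/z₀) ⇒ ln z₀ = (ln z₁ − r·ln z₂)/(1 − r)
ln z₀ = (1.53902 − 0.82175×3.43399) / 0.17825 = -7.1971
z₀ = exp(-7.1971) = 0.0007487 m

z₀ ≈ 0.000749 m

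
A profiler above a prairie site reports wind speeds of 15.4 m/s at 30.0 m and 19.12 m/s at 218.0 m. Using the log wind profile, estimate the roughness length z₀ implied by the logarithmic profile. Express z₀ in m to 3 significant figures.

Log law: V(z) ∝ ln(z/z₀). With r = V₁/V₂ = 15.4/19.12 = 0.80544,
r · ln(z₂/z₀) = ln(z₁/z₀) ⇒ ln z₀ = (ln z₁ − r·ln z₂)/(1 − r)
ln z₀ = (3.40120 − 0.80544×5.38450) / 0.19456 = -4.8092
z₀ = exp(-4.8092) = 0.008154 m

z₀ ≈ 0.00815 m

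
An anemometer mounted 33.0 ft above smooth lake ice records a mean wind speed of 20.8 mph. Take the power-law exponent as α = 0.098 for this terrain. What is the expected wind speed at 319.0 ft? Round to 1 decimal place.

26.0 mph

Power-law profile: V₂ = V₁ · (z₂/z₁)^α
V₂ = 20.8 × (319.0/33.0)^0.098 = 20.8 × (9.6667)^0.098
    = 20.8 × 1.2490 = 25.9789 mph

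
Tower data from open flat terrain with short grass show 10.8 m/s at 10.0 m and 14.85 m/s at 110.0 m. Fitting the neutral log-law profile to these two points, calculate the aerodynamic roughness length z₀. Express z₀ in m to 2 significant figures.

Log law: V(z) ∝ ln(z/z₀). With r = V₁/V₂ = 10.8/14.85 = 0.72727,
r · ln(z₂/z₀) = ln(z₁/z₀) ⇒ ln z₀ = (ln z₁ − r·ln z₂)/(1 − r)
ln z₀ = (2.30259 − 0.72727×4.70048) / 0.27273 = -4.0918
z₀ = exp(-4.0918) = 0.01671 m

z₀ ≈ 0.017 m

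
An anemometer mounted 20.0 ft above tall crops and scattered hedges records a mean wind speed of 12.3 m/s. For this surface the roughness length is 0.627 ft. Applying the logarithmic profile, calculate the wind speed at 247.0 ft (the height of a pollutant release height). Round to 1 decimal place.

Log law: V(z) ∝ ln(z/z₀), so V₂/V₁ = ln(z₂/z₀) / ln(z₁/z₀).
ln(247.0/0.627) = 5.9762, ln(20.0/0.627) = 3.4625
V₂ = 12.3 × 5.9762/3.4625 = 12.3 × 1.7260 = 21.2293 m/s

21.2 m/s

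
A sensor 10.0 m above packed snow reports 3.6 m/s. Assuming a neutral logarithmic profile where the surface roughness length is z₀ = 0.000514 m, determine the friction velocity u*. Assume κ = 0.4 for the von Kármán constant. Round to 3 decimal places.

Log law: V(z) = (u*/κ) · ln(z/z₀) ⇒ u* = κ · V / ln(z/z₀)
u* = 0.4 × 3.6 / ln(10.0/0.000514) = 0.4 × 3.6 / 9.8759
   = 1.4400 / 9.8759 = 0.1458 m/s

u* ≈ 0.146 m/s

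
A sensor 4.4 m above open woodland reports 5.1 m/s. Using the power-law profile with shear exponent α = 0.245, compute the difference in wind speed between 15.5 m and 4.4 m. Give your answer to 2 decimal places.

1.84 m/s

Power law: V₂ = V₁ · (z₂/z₁)^α = 5.1 × (3.5227)^0.245 = 6.9431 m/s
ΔV = 6.9431 − 5.1 = 1.8431 m/s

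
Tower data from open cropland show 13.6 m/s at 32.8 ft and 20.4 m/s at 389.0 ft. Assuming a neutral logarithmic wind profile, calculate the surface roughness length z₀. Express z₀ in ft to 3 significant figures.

z₀ ≈ 0.233 ft

Log law: V(z) ∝ ln(z/z₀). With r = V₁/V₂ = 13.6/20.4 = 0.66667,
r · ln(z₂/z₀) = ln(z₁/z₀) ⇒ ln z₀ = (ln z₁ − r·ln z₂)/(1 − r)
ln z₀ = (3.49043 − 0.66667×5.96358) / 0.33333 = -1.4559
z₀ = exp(-1.4559) = 0.2332 ft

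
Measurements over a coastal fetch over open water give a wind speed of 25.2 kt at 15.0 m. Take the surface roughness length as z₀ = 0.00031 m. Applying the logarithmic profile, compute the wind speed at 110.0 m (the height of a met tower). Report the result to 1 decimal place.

29.9 kt

Log law: V(z) ∝ ln(z/z₀), so V₂/V₁ = ln(z₂/z₀) / ln(z₁/z₀).
ln(110.0/0.00031) = 12.7794, ln(15.0/0.00031) = 10.7870
V₂ = 25.2 × 12.7794/10.7870 = 25.2 × 1.1847 = 29.8546 kt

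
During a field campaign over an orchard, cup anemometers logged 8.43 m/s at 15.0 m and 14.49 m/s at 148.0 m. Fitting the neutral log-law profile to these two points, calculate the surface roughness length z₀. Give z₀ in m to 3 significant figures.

z₀ ≈ 0.621 m

Log law: V(z) ∝ ln(z/z₀). With r = V₁/V₂ = 8.43/14.49 = 0.58178,
r · ln(z₂/z₀) = ln(z₁/z₀) ⇒ ln z₀ = (ln z₁ − r·ln z₂)/(1 − r)
ln z₀ = (2.70805 − 0.58178×4.99721) / 0.41822 = -0.4764
z₀ = exp(-0.4764) = 0.6210 m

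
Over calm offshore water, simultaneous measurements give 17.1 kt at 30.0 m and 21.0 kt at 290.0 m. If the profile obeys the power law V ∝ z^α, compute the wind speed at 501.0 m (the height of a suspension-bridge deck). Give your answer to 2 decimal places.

First find α: α = ln(V₂/V₁)/ln(z₂/z₁) = ln(21.0/17.1)/ln(290.0/30.0) = 0.20544/2.26868 = 0.0906
Extrapolate from 290.0 m to 501.0 m: V₃ = 21.0 × (501.0/290.0)^0.0906 = 21.0 × 1.0508 = 22.0659 kt

22.07 kt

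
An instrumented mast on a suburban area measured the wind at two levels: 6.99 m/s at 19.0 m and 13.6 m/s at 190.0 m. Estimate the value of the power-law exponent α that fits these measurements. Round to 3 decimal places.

Power law: V₂/V₁ = (z₂/z₁)^α ⇒ α = ln(V₂/V₁) / ln(z₂/z₁)
α = ln(13.6/6.99) / ln(190.0/19.0) = ln(1.9456) / ln(10.0000)
  = 0.66559 / 2.30259 = 0.28906

α ≈ 0.289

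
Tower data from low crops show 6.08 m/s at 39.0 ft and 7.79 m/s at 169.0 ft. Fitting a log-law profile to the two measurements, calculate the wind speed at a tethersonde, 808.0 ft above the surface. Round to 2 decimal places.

9.61 m/s

Log law: V ∝ ln(z/z₀). From the pair, with r = V₁/V₂ = 0.78049,
ln z₀ = (ln z₁ − r·ln z₂)/(1 − r) = (3.6636 − 0.78049×5.1299)/0.21951 = -1.5501 → z₀ = 0.2122 ft
V₃ = V₁ · ln(z₃/z₀)/ln(z₁/z₀) = 6.08 × 8.2446/5.2136 = 9.6147 m/s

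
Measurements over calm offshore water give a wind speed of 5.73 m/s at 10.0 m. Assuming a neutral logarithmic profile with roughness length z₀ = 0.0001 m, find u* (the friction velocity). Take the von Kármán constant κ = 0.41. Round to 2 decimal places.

u* ≈ 0.20 m/s

Log law: V(z) = (u*/κ) · ln(z/z₀) ⇒ u* = κ · V / ln(z/z₀)
u* = 0.41 × 5.73 / ln(10.0/0.0001) = 0.41 × 5.73 / 11.5129
   = 2.3493 / 11.5129 = 0.2041 m/s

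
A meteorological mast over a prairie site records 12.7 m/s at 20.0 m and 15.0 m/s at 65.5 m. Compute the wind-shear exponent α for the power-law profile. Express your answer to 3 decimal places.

Power law: V₂/V₁ = (z₂/z₁)^α ⇒ α = ln(V₂/V₁) / ln(z₂/z₁)
α = ln(15.0/12.7) / ln(65.5/20.0) = ln(1.1811) / ln(3.2750)
  = 0.16645 / 1.18632 = 0.14031

α ≈ 0.140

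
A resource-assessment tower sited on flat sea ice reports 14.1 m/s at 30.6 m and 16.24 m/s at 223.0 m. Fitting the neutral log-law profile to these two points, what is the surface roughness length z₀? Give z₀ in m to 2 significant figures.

Log law: V(z) ∝ ln(z/z₀). With r = V₁/V₂ = 14.1/16.24 = 0.86823,
r · ln(z₂/z₀) = ln(z₁/z₀) ⇒ ln z₀ = (ln z₁ − r·ln z₂)/(1 − r)
ln z₀ = (3.42100 − 0.86823×5.40717) / 0.13177 = -9.6655
z₀ = exp(-9.6655) = 0.00006344 m

z₀ ≈ 0.000063 m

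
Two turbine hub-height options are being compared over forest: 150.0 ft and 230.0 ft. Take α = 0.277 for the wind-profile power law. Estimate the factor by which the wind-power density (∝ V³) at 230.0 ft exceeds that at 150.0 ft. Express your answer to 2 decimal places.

1.43

Speed ratio: V_B/V_A = (z_B/z_A)^α = (230.0/150.0)^0.277 = (1.5333)^0.277 = 1.12570
Power-density ratio: P_B/P_A = (V_B/V_A)³ = (1.12570)³ = 1.42647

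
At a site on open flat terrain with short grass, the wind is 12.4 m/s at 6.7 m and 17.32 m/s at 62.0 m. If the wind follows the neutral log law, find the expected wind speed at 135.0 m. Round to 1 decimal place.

Log law: V ∝ ln(z/z₀). From the pair, with r = V₁/V₂ = 0.71594,
ln z₀ = (ln z₁ − r·ln z₂)/(1 − r) = (1.9021 − 0.71594×4.1271)/0.28406 = -3.7057 → z₀ = 0.02458 m
V₃ = V₁ · ln(z₃/z₀)/ln(z₁/z₀) = 12.4 × 8.6110/5.6078 = 19.0406 m/s

19.0 m/s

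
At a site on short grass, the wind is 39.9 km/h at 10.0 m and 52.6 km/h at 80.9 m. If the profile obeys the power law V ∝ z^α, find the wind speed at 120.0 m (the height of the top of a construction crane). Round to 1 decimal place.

55.4 km/h

First find α: α = ln(V₂/V₁)/ln(z₂/z₁) = ln(52.6/39.9)/ln(80.9/10.0) = 0.27634/2.09063 = 0.1322
Extrapolate from 80.9 m to 120.0 m: V₃ = 52.6 × (120.0/80.9)^0.1322 = 52.6 × 1.0535 = 55.4140 km/h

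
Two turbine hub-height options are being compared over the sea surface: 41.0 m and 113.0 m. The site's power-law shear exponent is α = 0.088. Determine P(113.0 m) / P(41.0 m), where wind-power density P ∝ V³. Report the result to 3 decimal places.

Speed ratio: V_B/V_A = (z_B/z_A)^α = (113.0/41.0)^0.088 = (2.7561)^0.088 = 1.09332
Power-density ratio: P_B/P_A = (V_B/V_A)³ = (1.09332)³ = 1.30689

1.307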